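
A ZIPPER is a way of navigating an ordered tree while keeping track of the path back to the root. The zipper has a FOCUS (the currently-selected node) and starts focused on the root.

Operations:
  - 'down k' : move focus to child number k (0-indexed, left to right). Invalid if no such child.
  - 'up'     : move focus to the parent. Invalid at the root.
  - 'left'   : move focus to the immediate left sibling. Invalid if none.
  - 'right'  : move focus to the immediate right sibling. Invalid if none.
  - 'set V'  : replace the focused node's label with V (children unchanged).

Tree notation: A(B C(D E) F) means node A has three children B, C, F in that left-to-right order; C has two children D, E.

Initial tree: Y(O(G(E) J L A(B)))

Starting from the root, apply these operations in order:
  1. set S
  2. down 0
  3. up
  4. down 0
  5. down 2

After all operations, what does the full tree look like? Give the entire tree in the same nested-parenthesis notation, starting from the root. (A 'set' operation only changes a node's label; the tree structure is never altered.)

Step 1 (set S): focus=S path=root depth=0 children=['O'] (at root)
Step 2 (down 0): focus=O path=0 depth=1 children=['G', 'J', 'L', 'A'] left=[] right=[] parent=S
Step 3 (up): focus=S path=root depth=0 children=['O'] (at root)
Step 4 (down 0): focus=O path=0 depth=1 children=['G', 'J', 'L', 'A'] left=[] right=[] parent=S
Step 5 (down 2): focus=L path=0/2 depth=2 children=[] left=['G', 'J'] right=['A'] parent=O

Answer: S(O(G(E) J L A(B)))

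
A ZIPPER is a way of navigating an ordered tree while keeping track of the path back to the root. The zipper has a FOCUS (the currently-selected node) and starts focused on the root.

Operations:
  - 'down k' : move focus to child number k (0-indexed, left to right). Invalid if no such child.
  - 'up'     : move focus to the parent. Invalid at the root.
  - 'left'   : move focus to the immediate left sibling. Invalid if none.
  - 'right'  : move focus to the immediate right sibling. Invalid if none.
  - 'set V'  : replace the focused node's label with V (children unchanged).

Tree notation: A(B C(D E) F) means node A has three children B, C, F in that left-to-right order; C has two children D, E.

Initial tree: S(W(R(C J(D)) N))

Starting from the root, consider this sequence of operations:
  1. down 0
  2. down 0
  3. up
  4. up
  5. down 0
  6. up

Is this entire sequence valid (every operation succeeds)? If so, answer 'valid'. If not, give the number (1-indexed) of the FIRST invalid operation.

Step 1 (down 0): focus=W path=0 depth=1 children=['R', 'N'] left=[] right=[] parent=S
Step 2 (down 0): focus=R path=0/0 depth=2 children=['C', 'J'] left=[] right=['N'] parent=W
Step 3 (up): focus=W path=0 depth=1 children=['R', 'N'] left=[] right=[] parent=S
Step 4 (up): focus=S path=root depth=0 children=['W'] (at root)
Step 5 (down 0): focus=W path=0 depth=1 children=['R', 'N'] left=[] right=[] parent=S
Step 6 (up): focus=S path=root depth=0 children=['W'] (at root)

Answer: valid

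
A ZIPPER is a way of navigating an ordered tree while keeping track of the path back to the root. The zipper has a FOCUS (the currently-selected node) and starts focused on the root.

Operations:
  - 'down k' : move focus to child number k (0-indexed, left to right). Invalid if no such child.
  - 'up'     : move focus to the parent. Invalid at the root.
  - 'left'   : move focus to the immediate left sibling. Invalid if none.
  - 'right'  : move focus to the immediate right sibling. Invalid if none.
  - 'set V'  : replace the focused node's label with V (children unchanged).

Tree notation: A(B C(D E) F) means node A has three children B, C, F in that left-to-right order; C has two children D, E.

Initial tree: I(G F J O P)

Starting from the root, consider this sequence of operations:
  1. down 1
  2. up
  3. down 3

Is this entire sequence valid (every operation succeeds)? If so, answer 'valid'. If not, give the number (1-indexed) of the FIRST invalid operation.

Answer: valid

Derivation:
Step 1 (down 1): focus=F path=1 depth=1 children=[] left=['G'] right=['J', 'O', 'P'] parent=I
Step 2 (up): focus=I path=root depth=0 children=['G', 'F', 'J', 'O', 'P'] (at root)
Step 3 (down 3): focus=O path=3 depth=1 children=[] left=['G', 'F', 'J'] right=['P'] parent=I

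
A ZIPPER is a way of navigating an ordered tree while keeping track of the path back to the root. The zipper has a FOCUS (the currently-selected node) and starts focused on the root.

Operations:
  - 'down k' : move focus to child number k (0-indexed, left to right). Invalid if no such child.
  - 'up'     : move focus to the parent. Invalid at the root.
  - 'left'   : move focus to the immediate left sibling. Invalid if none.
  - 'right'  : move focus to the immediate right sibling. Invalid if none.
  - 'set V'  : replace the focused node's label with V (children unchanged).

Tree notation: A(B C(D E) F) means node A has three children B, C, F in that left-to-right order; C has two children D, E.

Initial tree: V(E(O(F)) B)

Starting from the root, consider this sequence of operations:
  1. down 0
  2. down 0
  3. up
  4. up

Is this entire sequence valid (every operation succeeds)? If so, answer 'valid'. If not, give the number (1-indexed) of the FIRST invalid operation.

Step 1 (down 0): focus=E path=0 depth=1 children=['O'] left=[] right=['B'] parent=V
Step 2 (down 0): focus=O path=0/0 depth=2 children=['F'] left=[] right=[] parent=E
Step 3 (up): focus=E path=0 depth=1 children=['O'] left=[] right=['B'] parent=V
Step 4 (up): focus=V path=root depth=0 children=['E', 'B'] (at root)

Answer: valid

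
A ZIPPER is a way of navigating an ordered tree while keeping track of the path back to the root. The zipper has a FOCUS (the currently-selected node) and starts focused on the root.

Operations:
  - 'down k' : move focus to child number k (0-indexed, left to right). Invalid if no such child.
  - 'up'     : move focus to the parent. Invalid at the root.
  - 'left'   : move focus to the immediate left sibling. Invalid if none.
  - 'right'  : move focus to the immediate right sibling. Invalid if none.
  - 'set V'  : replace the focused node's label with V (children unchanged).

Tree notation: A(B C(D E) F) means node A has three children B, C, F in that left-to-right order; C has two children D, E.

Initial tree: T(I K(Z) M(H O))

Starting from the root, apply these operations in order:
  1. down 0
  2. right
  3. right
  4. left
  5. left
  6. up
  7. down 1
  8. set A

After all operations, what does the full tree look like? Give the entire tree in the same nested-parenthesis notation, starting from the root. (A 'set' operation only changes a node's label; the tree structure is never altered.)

Answer: T(I A(Z) M(H O))

Derivation:
Step 1 (down 0): focus=I path=0 depth=1 children=[] left=[] right=['K', 'M'] parent=T
Step 2 (right): focus=K path=1 depth=1 children=['Z'] left=['I'] right=['M'] parent=T
Step 3 (right): focus=M path=2 depth=1 children=['H', 'O'] left=['I', 'K'] right=[] parent=T
Step 4 (left): focus=K path=1 depth=1 children=['Z'] left=['I'] right=['M'] parent=T
Step 5 (left): focus=I path=0 depth=1 children=[] left=[] right=['K', 'M'] parent=T
Step 6 (up): focus=T path=root depth=0 children=['I', 'K', 'M'] (at root)
Step 7 (down 1): focus=K path=1 depth=1 children=['Z'] left=['I'] right=['M'] parent=T
Step 8 (set A): focus=A path=1 depth=1 children=['Z'] left=['I'] right=['M'] parent=T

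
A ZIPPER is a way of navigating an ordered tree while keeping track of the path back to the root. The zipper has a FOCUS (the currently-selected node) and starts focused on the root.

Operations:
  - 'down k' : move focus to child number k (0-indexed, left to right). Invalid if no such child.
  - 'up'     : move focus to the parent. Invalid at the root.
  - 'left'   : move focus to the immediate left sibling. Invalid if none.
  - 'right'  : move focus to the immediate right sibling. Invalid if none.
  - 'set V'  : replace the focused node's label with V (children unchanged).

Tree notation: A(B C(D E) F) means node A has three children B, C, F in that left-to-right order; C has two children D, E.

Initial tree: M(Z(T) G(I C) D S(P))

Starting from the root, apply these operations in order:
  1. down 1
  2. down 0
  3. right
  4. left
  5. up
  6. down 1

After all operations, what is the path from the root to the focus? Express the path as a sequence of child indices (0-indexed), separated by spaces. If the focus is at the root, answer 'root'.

Step 1 (down 1): focus=G path=1 depth=1 children=['I', 'C'] left=['Z'] right=['D', 'S'] parent=M
Step 2 (down 0): focus=I path=1/0 depth=2 children=[] left=[] right=['C'] parent=G
Step 3 (right): focus=C path=1/1 depth=2 children=[] left=['I'] right=[] parent=G
Step 4 (left): focus=I path=1/0 depth=2 children=[] left=[] right=['C'] parent=G
Step 5 (up): focus=G path=1 depth=1 children=['I', 'C'] left=['Z'] right=['D', 'S'] parent=M
Step 6 (down 1): focus=C path=1/1 depth=2 children=[] left=['I'] right=[] parent=G

Answer: 1 1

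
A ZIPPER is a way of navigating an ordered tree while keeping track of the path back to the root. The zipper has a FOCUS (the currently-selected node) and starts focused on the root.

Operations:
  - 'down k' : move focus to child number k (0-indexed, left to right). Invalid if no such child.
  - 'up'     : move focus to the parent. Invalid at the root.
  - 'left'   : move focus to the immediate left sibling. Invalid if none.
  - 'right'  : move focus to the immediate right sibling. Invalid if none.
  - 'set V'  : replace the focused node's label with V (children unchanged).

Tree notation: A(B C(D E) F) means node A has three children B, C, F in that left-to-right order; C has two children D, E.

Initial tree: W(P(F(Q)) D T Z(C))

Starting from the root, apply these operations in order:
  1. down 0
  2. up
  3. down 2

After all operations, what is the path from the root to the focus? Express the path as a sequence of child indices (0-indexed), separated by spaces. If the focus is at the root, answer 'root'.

Answer: 2

Derivation:
Step 1 (down 0): focus=P path=0 depth=1 children=['F'] left=[] right=['D', 'T', 'Z'] parent=W
Step 2 (up): focus=W path=root depth=0 children=['P', 'D', 'T', 'Z'] (at root)
Step 3 (down 2): focus=T path=2 depth=1 children=[] left=['P', 'D'] right=['Z'] parent=W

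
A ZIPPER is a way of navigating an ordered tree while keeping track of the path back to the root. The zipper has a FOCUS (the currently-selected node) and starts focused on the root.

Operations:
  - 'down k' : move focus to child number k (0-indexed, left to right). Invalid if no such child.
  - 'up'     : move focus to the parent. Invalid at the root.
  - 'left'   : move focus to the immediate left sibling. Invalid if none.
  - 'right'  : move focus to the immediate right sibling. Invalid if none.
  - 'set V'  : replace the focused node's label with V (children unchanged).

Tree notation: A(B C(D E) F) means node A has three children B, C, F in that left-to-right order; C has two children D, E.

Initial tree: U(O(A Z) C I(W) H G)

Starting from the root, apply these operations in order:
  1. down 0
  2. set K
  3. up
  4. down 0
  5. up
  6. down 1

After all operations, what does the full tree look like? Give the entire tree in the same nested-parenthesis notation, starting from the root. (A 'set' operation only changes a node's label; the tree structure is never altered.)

Answer: U(K(A Z) C I(W) H G)

Derivation:
Step 1 (down 0): focus=O path=0 depth=1 children=['A', 'Z'] left=[] right=['C', 'I', 'H', 'G'] parent=U
Step 2 (set K): focus=K path=0 depth=1 children=['A', 'Z'] left=[] right=['C', 'I', 'H', 'G'] parent=U
Step 3 (up): focus=U path=root depth=0 children=['K', 'C', 'I', 'H', 'G'] (at root)
Step 4 (down 0): focus=K path=0 depth=1 children=['A', 'Z'] left=[] right=['C', 'I', 'H', 'G'] parent=U
Step 5 (up): focus=U path=root depth=0 children=['K', 'C', 'I', 'H', 'G'] (at root)
Step 6 (down 1): focus=C path=1 depth=1 children=[] left=['K'] right=['I', 'H', 'G'] parent=U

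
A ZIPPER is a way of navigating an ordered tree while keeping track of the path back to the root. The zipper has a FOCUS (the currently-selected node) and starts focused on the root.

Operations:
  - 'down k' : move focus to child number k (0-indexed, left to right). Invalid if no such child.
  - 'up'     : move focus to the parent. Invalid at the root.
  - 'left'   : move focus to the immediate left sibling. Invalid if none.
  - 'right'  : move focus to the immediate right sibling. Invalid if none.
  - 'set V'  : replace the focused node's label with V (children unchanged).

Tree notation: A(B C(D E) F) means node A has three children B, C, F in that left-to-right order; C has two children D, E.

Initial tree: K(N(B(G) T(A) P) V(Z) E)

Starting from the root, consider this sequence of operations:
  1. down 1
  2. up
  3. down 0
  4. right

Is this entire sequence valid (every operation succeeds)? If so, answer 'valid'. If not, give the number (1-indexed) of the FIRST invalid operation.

Step 1 (down 1): focus=V path=1 depth=1 children=['Z'] left=['N'] right=['E'] parent=K
Step 2 (up): focus=K path=root depth=0 children=['N', 'V', 'E'] (at root)
Step 3 (down 0): focus=N path=0 depth=1 children=['B', 'T', 'P'] left=[] right=['V', 'E'] parent=K
Step 4 (right): focus=V path=1 depth=1 children=['Z'] left=['N'] right=['E'] parent=K

Answer: valid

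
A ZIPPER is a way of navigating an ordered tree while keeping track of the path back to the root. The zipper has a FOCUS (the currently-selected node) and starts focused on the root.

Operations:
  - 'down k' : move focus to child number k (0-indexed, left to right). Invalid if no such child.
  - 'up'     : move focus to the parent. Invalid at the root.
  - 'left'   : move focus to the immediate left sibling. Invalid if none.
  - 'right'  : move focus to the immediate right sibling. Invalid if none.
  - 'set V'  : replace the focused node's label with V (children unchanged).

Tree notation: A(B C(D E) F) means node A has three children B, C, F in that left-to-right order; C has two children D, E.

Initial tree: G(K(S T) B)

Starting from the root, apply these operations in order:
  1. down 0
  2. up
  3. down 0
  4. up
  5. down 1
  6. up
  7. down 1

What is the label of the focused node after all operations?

Answer: B

Derivation:
Step 1 (down 0): focus=K path=0 depth=1 children=['S', 'T'] left=[] right=['B'] parent=G
Step 2 (up): focus=G path=root depth=0 children=['K', 'B'] (at root)
Step 3 (down 0): focus=K path=0 depth=1 children=['S', 'T'] left=[] right=['B'] parent=G
Step 4 (up): focus=G path=root depth=0 children=['K', 'B'] (at root)
Step 5 (down 1): focus=B path=1 depth=1 children=[] left=['K'] right=[] parent=G
Step 6 (up): focus=G path=root depth=0 children=['K', 'B'] (at root)
Step 7 (down 1): focus=B path=1 depth=1 children=[] left=['K'] right=[] parent=G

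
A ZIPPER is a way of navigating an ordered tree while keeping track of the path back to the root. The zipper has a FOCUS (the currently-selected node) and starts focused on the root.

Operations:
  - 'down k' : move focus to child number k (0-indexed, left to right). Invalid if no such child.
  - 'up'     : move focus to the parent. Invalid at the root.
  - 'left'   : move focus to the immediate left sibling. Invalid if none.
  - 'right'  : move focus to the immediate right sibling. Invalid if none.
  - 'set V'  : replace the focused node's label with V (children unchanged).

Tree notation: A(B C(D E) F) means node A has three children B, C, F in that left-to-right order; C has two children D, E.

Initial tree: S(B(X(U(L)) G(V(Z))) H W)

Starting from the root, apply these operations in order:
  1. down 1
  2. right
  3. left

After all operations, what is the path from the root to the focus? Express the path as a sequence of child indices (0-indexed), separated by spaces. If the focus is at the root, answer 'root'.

Answer: 1

Derivation:
Step 1 (down 1): focus=H path=1 depth=1 children=[] left=['B'] right=['W'] parent=S
Step 2 (right): focus=W path=2 depth=1 children=[] left=['B', 'H'] right=[] parent=S
Step 3 (left): focus=H path=1 depth=1 children=[] left=['B'] right=['W'] parent=S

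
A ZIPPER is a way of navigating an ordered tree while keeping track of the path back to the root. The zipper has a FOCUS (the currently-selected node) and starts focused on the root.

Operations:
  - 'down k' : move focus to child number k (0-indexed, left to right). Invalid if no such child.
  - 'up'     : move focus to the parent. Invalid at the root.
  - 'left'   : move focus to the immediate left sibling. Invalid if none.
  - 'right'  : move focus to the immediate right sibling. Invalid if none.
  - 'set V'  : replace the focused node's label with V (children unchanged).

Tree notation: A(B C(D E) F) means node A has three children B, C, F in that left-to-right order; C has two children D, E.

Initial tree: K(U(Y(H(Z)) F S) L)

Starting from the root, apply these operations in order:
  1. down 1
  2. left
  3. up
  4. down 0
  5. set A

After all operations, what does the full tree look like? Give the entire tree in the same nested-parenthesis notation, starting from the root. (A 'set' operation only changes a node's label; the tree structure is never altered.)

Answer: K(A(Y(H(Z)) F S) L)

Derivation:
Step 1 (down 1): focus=L path=1 depth=1 children=[] left=['U'] right=[] parent=K
Step 2 (left): focus=U path=0 depth=1 children=['Y', 'F', 'S'] left=[] right=['L'] parent=K
Step 3 (up): focus=K path=root depth=0 children=['U', 'L'] (at root)
Step 4 (down 0): focus=U path=0 depth=1 children=['Y', 'F', 'S'] left=[] right=['L'] parent=K
Step 5 (set A): focus=A path=0 depth=1 children=['Y', 'F', 'S'] left=[] right=['L'] parent=K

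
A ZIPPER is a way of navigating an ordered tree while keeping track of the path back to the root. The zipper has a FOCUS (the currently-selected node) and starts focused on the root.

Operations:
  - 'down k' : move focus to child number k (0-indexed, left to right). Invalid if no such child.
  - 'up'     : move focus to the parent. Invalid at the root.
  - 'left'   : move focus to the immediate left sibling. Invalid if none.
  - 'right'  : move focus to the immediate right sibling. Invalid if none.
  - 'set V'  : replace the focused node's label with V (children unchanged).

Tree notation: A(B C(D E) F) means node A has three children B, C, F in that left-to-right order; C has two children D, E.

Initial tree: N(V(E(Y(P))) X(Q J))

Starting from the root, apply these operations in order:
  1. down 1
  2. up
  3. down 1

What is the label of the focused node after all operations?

Step 1 (down 1): focus=X path=1 depth=1 children=['Q', 'J'] left=['V'] right=[] parent=N
Step 2 (up): focus=N path=root depth=0 children=['V', 'X'] (at root)
Step 3 (down 1): focus=X path=1 depth=1 children=['Q', 'J'] left=['V'] right=[] parent=N

Answer: X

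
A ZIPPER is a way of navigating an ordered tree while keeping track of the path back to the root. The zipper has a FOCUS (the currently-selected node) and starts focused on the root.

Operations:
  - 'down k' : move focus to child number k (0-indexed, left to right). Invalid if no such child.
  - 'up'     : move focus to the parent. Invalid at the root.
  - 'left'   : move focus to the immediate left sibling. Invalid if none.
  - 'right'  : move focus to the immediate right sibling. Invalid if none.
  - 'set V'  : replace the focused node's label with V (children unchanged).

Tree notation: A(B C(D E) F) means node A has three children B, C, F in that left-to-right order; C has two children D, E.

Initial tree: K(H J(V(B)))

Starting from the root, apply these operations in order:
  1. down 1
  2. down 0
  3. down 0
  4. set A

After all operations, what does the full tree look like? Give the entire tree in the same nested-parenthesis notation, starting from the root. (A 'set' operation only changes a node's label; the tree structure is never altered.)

Answer: K(H J(V(A)))

Derivation:
Step 1 (down 1): focus=J path=1 depth=1 children=['V'] left=['H'] right=[] parent=K
Step 2 (down 0): focus=V path=1/0 depth=2 children=['B'] left=[] right=[] parent=J
Step 3 (down 0): focus=B path=1/0/0 depth=3 children=[] left=[] right=[] parent=V
Step 4 (set A): focus=A path=1/0/0 depth=3 children=[] left=[] right=[] parent=V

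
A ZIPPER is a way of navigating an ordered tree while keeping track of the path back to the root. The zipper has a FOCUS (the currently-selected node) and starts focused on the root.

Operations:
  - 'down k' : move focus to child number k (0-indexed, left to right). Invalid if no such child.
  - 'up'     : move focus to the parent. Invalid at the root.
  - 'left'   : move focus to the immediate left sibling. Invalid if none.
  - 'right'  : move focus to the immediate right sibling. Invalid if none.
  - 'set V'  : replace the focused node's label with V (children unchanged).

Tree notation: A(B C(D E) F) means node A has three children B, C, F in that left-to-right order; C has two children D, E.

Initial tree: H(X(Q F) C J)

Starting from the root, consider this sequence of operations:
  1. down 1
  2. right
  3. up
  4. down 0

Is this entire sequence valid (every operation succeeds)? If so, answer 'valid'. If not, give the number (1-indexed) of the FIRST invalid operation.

Answer: valid

Derivation:
Step 1 (down 1): focus=C path=1 depth=1 children=[] left=['X'] right=['J'] parent=H
Step 2 (right): focus=J path=2 depth=1 children=[] left=['X', 'C'] right=[] parent=H
Step 3 (up): focus=H path=root depth=0 children=['X', 'C', 'J'] (at root)
Step 4 (down 0): focus=X path=0 depth=1 children=['Q', 'F'] left=[] right=['C', 'J'] parent=H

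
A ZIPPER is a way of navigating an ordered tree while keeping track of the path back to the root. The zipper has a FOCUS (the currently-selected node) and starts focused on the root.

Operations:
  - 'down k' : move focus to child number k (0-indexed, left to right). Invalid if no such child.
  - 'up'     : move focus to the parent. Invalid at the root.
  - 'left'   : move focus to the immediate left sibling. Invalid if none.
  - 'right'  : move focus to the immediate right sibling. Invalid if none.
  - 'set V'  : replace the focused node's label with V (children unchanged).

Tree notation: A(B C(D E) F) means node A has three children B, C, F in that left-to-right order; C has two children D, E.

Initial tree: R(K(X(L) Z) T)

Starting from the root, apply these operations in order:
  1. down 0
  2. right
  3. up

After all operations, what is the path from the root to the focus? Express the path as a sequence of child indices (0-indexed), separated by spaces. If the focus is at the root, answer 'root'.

Step 1 (down 0): focus=K path=0 depth=1 children=['X', 'Z'] left=[] right=['T'] parent=R
Step 2 (right): focus=T path=1 depth=1 children=[] left=['K'] right=[] parent=R
Step 3 (up): focus=R path=root depth=0 children=['K', 'T'] (at root)

Answer: root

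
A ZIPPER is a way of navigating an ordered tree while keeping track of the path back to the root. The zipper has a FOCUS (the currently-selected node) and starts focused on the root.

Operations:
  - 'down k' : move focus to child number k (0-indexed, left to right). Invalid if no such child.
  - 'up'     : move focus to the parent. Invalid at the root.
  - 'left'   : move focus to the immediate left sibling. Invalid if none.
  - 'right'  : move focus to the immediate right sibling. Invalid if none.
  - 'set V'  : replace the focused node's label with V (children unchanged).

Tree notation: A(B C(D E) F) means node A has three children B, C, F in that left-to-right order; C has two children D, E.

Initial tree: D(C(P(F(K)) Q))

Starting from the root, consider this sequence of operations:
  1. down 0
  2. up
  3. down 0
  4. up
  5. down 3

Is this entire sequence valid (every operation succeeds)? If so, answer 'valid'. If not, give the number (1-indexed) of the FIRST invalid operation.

Answer: 5

Derivation:
Step 1 (down 0): focus=C path=0 depth=1 children=['P', 'Q'] left=[] right=[] parent=D
Step 2 (up): focus=D path=root depth=0 children=['C'] (at root)
Step 3 (down 0): focus=C path=0 depth=1 children=['P', 'Q'] left=[] right=[] parent=D
Step 4 (up): focus=D path=root depth=0 children=['C'] (at root)
Step 5 (down 3): INVALID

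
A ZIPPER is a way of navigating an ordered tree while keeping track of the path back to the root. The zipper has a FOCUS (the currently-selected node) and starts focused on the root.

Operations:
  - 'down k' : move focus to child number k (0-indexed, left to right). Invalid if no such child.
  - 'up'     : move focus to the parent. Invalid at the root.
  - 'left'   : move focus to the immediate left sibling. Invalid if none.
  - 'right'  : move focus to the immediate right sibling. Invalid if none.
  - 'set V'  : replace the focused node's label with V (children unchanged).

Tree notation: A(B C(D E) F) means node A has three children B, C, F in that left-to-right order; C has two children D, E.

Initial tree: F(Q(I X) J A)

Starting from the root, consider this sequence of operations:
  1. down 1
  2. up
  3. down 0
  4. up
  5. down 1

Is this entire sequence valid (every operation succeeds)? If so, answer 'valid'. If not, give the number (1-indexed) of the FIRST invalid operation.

Step 1 (down 1): focus=J path=1 depth=1 children=[] left=['Q'] right=['A'] parent=F
Step 2 (up): focus=F path=root depth=0 children=['Q', 'J', 'A'] (at root)
Step 3 (down 0): focus=Q path=0 depth=1 children=['I', 'X'] left=[] right=['J', 'A'] parent=F
Step 4 (up): focus=F path=root depth=0 children=['Q', 'J', 'A'] (at root)
Step 5 (down 1): focus=J path=1 depth=1 children=[] left=['Q'] right=['A'] parent=F

Answer: valid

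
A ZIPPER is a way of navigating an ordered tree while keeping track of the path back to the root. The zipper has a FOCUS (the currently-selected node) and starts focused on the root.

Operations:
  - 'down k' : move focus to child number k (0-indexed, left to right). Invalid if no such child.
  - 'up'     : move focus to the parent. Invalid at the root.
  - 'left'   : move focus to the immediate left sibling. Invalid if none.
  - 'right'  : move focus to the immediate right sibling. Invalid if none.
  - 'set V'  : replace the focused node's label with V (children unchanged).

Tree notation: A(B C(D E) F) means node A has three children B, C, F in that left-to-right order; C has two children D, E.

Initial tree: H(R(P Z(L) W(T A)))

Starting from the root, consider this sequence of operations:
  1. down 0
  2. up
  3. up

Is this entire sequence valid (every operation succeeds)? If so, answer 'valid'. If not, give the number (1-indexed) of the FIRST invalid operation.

Step 1 (down 0): focus=R path=0 depth=1 children=['P', 'Z', 'W'] left=[] right=[] parent=H
Step 2 (up): focus=H path=root depth=0 children=['R'] (at root)
Step 3 (up): INVALID

Answer: 3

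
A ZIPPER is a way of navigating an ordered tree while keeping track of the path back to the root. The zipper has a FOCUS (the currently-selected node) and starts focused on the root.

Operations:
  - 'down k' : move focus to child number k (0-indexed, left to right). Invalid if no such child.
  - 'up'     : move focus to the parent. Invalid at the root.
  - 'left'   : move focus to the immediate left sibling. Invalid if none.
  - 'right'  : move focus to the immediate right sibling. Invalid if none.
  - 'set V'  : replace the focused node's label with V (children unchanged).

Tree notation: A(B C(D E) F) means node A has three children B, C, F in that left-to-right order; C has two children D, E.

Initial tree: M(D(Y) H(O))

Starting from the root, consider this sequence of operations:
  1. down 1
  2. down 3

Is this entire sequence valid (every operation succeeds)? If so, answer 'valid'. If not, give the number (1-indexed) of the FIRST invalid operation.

Answer: 2

Derivation:
Step 1 (down 1): focus=H path=1 depth=1 children=['O'] left=['D'] right=[] parent=M
Step 2 (down 3): INVALID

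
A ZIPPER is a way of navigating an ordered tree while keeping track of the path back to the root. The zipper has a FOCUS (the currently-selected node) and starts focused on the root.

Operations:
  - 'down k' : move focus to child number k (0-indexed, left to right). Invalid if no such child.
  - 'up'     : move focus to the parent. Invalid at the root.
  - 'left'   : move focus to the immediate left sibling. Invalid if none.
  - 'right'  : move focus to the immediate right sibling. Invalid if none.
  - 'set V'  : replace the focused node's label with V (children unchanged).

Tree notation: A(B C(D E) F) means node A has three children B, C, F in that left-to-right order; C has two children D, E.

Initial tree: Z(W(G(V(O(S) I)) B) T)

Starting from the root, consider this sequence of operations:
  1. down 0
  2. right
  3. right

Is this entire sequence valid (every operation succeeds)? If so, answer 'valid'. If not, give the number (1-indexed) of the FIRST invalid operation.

Step 1 (down 0): focus=W path=0 depth=1 children=['G', 'B'] left=[] right=['T'] parent=Z
Step 2 (right): focus=T path=1 depth=1 children=[] left=['W'] right=[] parent=Z
Step 3 (right): INVALID

Answer: 3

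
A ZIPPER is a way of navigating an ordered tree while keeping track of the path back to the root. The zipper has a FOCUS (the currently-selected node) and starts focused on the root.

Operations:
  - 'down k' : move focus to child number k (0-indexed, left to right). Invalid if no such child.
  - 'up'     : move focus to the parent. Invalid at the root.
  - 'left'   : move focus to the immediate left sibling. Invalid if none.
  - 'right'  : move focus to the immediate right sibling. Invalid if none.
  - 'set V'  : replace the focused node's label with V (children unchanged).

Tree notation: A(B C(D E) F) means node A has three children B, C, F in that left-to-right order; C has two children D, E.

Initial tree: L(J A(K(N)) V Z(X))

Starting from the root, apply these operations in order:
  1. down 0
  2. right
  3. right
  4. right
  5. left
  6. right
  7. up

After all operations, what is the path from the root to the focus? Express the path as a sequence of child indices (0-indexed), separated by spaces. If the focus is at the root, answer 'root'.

Answer: root

Derivation:
Step 1 (down 0): focus=J path=0 depth=1 children=[] left=[] right=['A', 'V', 'Z'] parent=L
Step 2 (right): focus=A path=1 depth=1 children=['K'] left=['J'] right=['V', 'Z'] parent=L
Step 3 (right): focus=V path=2 depth=1 children=[] left=['J', 'A'] right=['Z'] parent=L
Step 4 (right): focus=Z path=3 depth=1 children=['X'] left=['J', 'A', 'V'] right=[] parent=L
Step 5 (left): focus=V path=2 depth=1 children=[] left=['J', 'A'] right=['Z'] parent=L
Step 6 (right): focus=Z path=3 depth=1 children=['X'] left=['J', 'A', 'V'] right=[] parent=L
Step 7 (up): focus=L path=root depth=0 children=['J', 'A', 'V', 'Z'] (at root)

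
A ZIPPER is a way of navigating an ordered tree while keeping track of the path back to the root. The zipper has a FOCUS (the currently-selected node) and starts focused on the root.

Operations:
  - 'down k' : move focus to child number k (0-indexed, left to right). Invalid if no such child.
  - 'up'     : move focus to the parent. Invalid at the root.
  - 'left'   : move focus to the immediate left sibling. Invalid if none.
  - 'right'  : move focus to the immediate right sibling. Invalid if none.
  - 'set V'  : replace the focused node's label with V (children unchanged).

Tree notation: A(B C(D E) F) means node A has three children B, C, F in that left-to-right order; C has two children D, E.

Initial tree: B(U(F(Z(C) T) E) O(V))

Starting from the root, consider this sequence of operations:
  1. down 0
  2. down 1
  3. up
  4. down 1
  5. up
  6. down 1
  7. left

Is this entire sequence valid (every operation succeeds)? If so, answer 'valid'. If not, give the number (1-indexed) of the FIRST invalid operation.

Answer: valid

Derivation:
Step 1 (down 0): focus=U path=0 depth=1 children=['F', 'E'] left=[] right=['O'] parent=B
Step 2 (down 1): focus=E path=0/1 depth=2 children=[] left=['F'] right=[] parent=U
Step 3 (up): focus=U path=0 depth=1 children=['F', 'E'] left=[] right=['O'] parent=B
Step 4 (down 1): focus=E path=0/1 depth=2 children=[] left=['F'] right=[] parent=U
Step 5 (up): focus=U path=0 depth=1 children=['F', 'E'] left=[] right=['O'] parent=B
Step 6 (down 1): focus=E path=0/1 depth=2 children=[] left=['F'] right=[] parent=U
Step 7 (left): focus=F path=0/0 depth=2 children=['Z', 'T'] left=[] right=['E'] parent=U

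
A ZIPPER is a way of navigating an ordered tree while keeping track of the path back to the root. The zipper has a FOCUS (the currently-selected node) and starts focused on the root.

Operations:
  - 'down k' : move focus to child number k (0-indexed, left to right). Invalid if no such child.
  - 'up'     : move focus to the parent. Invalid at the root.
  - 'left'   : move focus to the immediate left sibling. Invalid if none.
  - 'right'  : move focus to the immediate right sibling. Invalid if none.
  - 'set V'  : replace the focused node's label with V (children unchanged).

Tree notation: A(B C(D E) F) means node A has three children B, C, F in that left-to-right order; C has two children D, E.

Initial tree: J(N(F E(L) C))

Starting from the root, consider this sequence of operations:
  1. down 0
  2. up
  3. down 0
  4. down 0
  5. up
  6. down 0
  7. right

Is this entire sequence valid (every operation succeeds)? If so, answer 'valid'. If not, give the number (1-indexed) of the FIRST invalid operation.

Step 1 (down 0): focus=N path=0 depth=1 children=['F', 'E', 'C'] left=[] right=[] parent=J
Step 2 (up): focus=J path=root depth=0 children=['N'] (at root)
Step 3 (down 0): focus=N path=0 depth=1 children=['F', 'E', 'C'] left=[] right=[] parent=J
Step 4 (down 0): focus=F path=0/0 depth=2 children=[] left=[] right=['E', 'C'] parent=N
Step 5 (up): focus=N path=0 depth=1 children=['F', 'E', 'C'] left=[] right=[] parent=J
Step 6 (down 0): focus=F path=0/0 depth=2 children=[] left=[] right=['E', 'C'] parent=N
Step 7 (right): focus=E path=0/1 depth=2 children=['L'] left=['F'] right=['C'] parent=N

Answer: valid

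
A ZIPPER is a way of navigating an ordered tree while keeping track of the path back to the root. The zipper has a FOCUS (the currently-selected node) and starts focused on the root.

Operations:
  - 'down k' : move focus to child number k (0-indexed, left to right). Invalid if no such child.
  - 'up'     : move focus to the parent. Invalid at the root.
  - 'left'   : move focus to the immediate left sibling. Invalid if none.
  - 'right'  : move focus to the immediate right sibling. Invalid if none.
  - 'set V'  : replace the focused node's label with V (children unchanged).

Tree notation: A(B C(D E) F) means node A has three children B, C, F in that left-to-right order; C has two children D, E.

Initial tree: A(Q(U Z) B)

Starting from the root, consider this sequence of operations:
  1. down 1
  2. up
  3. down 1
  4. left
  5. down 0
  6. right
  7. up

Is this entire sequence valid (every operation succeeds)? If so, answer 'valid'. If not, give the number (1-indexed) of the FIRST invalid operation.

Step 1 (down 1): focus=B path=1 depth=1 children=[] left=['Q'] right=[] parent=A
Step 2 (up): focus=A path=root depth=0 children=['Q', 'B'] (at root)
Step 3 (down 1): focus=B path=1 depth=1 children=[] left=['Q'] right=[] parent=A
Step 4 (left): focus=Q path=0 depth=1 children=['U', 'Z'] left=[] right=['B'] parent=A
Step 5 (down 0): focus=U path=0/0 depth=2 children=[] left=[] right=['Z'] parent=Q
Step 6 (right): focus=Z path=0/1 depth=2 children=[] left=['U'] right=[] parent=Q
Step 7 (up): focus=Q path=0 depth=1 children=['U', 'Z'] left=[] right=['B'] parent=A

Answer: valid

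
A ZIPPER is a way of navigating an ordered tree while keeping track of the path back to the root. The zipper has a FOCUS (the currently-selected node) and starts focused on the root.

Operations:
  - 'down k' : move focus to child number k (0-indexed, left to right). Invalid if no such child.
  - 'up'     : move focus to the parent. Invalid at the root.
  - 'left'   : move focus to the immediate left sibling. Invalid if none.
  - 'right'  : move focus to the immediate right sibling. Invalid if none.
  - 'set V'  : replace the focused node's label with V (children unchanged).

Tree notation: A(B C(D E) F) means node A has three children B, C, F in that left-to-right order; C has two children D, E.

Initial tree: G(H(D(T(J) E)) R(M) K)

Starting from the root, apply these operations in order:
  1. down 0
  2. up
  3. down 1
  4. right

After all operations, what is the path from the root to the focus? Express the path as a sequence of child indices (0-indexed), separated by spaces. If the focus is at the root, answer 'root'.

Answer: 2

Derivation:
Step 1 (down 0): focus=H path=0 depth=1 children=['D'] left=[] right=['R', 'K'] parent=G
Step 2 (up): focus=G path=root depth=0 children=['H', 'R', 'K'] (at root)
Step 3 (down 1): focus=R path=1 depth=1 children=['M'] left=['H'] right=['K'] parent=G
Step 4 (right): focus=K path=2 depth=1 children=[] left=['H', 'R'] right=[] parent=G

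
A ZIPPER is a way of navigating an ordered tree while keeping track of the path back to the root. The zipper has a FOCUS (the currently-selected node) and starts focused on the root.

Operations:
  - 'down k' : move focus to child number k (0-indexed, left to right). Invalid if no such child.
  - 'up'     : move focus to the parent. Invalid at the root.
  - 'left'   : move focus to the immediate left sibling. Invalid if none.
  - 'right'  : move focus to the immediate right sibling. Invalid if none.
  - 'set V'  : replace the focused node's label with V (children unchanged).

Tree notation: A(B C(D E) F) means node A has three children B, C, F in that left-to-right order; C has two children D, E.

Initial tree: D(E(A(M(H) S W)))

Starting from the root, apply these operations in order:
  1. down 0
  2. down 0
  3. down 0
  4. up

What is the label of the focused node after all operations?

Step 1 (down 0): focus=E path=0 depth=1 children=['A'] left=[] right=[] parent=D
Step 2 (down 0): focus=A path=0/0 depth=2 children=['M', 'S', 'W'] left=[] right=[] parent=E
Step 3 (down 0): focus=M path=0/0/0 depth=3 children=['H'] left=[] right=['S', 'W'] parent=A
Step 4 (up): focus=A path=0/0 depth=2 children=['M', 'S', 'W'] left=[] right=[] parent=E

Answer: A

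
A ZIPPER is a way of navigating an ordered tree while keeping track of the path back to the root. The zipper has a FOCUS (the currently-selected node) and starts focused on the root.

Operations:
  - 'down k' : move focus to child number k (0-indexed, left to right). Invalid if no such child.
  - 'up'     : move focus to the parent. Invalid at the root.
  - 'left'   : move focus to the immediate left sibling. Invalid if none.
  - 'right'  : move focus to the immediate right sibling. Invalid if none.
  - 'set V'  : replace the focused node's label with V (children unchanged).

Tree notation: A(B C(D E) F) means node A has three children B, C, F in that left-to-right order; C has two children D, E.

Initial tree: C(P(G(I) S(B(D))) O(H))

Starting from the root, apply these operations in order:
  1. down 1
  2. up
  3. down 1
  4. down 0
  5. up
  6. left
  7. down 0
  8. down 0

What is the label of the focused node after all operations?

Answer: I

Derivation:
Step 1 (down 1): focus=O path=1 depth=1 children=['H'] left=['P'] right=[] parent=C
Step 2 (up): focus=C path=root depth=0 children=['P', 'O'] (at root)
Step 3 (down 1): focus=O path=1 depth=1 children=['H'] left=['P'] right=[] parent=C
Step 4 (down 0): focus=H path=1/0 depth=2 children=[] left=[] right=[] parent=O
Step 5 (up): focus=O path=1 depth=1 children=['H'] left=['P'] right=[] parent=C
Step 6 (left): focus=P path=0 depth=1 children=['G', 'S'] left=[] right=['O'] parent=C
Step 7 (down 0): focus=G path=0/0 depth=2 children=['I'] left=[] right=['S'] parent=P
Step 8 (down 0): focus=I path=0/0/0 depth=3 children=[] left=[] right=[] parent=G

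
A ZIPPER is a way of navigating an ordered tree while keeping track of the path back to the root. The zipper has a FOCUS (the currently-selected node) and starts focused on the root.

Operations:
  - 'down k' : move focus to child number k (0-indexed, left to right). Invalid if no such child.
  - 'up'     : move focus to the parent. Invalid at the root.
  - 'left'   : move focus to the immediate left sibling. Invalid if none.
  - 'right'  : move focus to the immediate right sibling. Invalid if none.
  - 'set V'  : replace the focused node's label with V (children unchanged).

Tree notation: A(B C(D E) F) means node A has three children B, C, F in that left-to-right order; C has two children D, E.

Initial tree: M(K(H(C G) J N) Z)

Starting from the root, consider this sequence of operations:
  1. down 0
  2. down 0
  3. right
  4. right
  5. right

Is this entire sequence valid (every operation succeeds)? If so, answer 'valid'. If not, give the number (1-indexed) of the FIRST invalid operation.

Step 1 (down 0): focus=K path=0 depth=1 children=['H', 'J', 'N'] left=[] right=['Z'] parent=M
Step 2 (down 0): focus=H path=0/0 depth=2 children=['C', 'G'] left=[] right=['J', 'N'] parent=K
Step 3 (right): focus=J path=0/1 depth=2 children=[] left=['H'] right=['N'] parent=K
Step 4 (right): focus=N path=0/2 depth=2 children=[] left=['H', 'J'] right=[] parent=K
Step 5 (right): INVALID

Answer: 5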